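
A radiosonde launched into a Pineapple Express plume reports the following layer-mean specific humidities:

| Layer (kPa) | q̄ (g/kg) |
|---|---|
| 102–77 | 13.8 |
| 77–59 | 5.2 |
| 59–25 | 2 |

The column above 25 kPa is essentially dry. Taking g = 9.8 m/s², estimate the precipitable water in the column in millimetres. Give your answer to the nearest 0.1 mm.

Precipitable water is the column-integrated vapour mass per unit area: PW = (1/g) Σ q̄ Δp, with q in kg/kg and Δp in Pa (1 kg/m² of water = 1 mm).
Layer 102–77 kPa: Δp = 250 hPa = 25000 Pa, q̄ = 0.0138 kg/kg → 0.0138 × 25000 / 9.8 = 35.20 mm
Layer 77–59 kPa: Δp = 180 hPa = 18000 Pa, q̄ = 0.0052 kg/kg → 0.0052 × 18000 / 9.8 = 9.55 mm
Layer 59–25 kPa: Δp = 340 hPa = 34000 Pa, q̄ = 0.002 kg/kg → 0.002 × 34000 / 9.8 = 6.94 mm
PW = 35.20 + 9.55 + 6.94 = 51.69 ≈ 51.7 mm.

PW ≈ 51.7 mm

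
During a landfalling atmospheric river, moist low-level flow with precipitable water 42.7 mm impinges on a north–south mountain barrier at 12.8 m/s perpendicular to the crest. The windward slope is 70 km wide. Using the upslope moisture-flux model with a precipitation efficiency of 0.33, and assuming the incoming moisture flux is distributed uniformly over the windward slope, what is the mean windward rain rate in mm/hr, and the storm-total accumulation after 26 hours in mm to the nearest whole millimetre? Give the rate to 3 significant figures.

Incoming column moisture flux per unit ridge length: F = V × PW = 12.8 × 42.7 = 546.56 mm·m/s.
Spread over the 70 km slope with efficiency ε = 0.33: R = ε·F/W = 0.33 × 546.56 / 70000 m = 2.577e-03 mm/s.
R = 2.577e-03 × 3600 = 9.28 mm/hr.
Over 26 h: total = 9.28 × 26 = 241.28 ≈ 241 mm.

R ≈ 9.28 mm/hr; total ≈ 241 mm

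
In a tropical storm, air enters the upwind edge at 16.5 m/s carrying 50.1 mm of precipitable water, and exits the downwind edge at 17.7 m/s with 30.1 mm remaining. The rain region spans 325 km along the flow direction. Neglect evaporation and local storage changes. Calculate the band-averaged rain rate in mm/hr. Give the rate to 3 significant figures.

Column moisture flux per unit crosswind length is F = V × PW.
Inflow: F_in = 16.5 × 50.1 = 826.65 mm·m/s
Outflow: F_out = 17.7 × 30.1 = 532.77 mm·m/s
Steady-state rate R = (F_in − F_out)/L = (826.65 − 532.77) / 325000 m = 9.042e-04 mm/s.
R = 9.042e-04 × 3600 = 3.26 mm/hr.

R ≈ 3.26 mm/hr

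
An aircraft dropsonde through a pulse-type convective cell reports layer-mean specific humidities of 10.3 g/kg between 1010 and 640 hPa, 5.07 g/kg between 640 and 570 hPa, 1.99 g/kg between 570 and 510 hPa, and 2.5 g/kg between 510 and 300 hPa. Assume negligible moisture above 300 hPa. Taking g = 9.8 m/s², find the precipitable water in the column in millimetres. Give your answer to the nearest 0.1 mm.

PW ≈ 49.1 mm

Precipitable water is the column-integrated vapour mass per unit area: PW = (1/g) Σ q̄ Δp, with q in kg/kg and Δp in Pa (1 kg/m² of water = 1 mm).
Layer 1010–640 hPa: Δp = 370 hPa = 37000 Pa, q̄ = 0.0103 kg/kg → 0.0103 × 37000 / 9.8 = 38.89 mm
Layer 640–570 hPa: Δp = 70 hPa = 7000 Pa, q̄ = 0.00507 kg/kg → 0.00507 × 7000 / 9.8 = 3.62 mm
Layer 570–510 hPa: Δp = 60 hPa = 6000 Pa, q̄ = 0.00199 kg/kg → 0.00199 × 6000 / 9.8 = 1.22 mm
Layer 510–300 hPa: Δp = 210 hPa = 21000 Pa, q̄ = 0.0025 kg/kg → 0.0025 × 21000 / 9.8 = 5.36 mm
PW = 38.89 + 3.62 + 1.22 + 5.36 = 49.09 ≈ 49.1 mm.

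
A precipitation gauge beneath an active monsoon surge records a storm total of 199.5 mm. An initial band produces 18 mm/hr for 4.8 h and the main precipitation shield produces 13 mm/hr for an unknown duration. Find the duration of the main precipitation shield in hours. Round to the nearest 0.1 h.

duration ≈ 8.7 h

Known phases: 18 × 4.8 = 86.4 mm.
Remaining depth = 199.5 − 86.4 = 113.1 mm.
Duration = 113.1 / 13 = 8.7 h.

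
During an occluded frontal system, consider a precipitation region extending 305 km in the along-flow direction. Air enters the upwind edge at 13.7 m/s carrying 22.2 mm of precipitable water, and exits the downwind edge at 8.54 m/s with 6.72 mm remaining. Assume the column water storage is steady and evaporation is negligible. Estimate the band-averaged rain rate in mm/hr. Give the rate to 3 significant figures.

R ≈ 2.91 mm/hr

Column moisture flux per unit crosswind length is F = V × PW.
Inflow: F_in = 13.7 × 22.2 = 304.14 mm·m/s
Outflow: F_out = 8.54 × 6.72 = 57.3888 mm·m/s
Steady-state rate R = (F_in − F_out)/L = (304.14 − 57.3888) / 305000 m = 8.090e-04 mm/s.
R = 8.090e-04 × 3600 = 2.91 mm/hr.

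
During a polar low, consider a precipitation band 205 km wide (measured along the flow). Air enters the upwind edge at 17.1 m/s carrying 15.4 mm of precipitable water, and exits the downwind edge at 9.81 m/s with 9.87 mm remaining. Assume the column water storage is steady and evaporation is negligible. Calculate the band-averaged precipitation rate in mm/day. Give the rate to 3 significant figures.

Column moisture flux per unit crosswind length is F = V × PW.
Inflow: F_in = 17.1 × 15.4 = 263.34 mm·m/s
Outflow: F_out = 9.81 × 9.87 = 96.8247 mm·m/s
Steady-state rate R = (F_in − F_out)/L = (263.34 − 96.8247) / 205000 m = 8.123e-04 mm/s.
R = 8.123e-04 × 3600 × 24 = 70.2 mm/day.

R ≈ 70.2 mm/day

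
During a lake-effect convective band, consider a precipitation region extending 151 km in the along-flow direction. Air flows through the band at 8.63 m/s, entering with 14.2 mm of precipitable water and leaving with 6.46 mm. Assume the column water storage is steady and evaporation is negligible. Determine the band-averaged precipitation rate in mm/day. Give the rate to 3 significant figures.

Column moisture flux per unit crosswind length is F = V × PW.
Inflow: F_in = 8.63 × 14.2 = 122.546 mm·m/s
Outflow: F_out = 8.63 × 6.46 = 55.7498 mm·m/s
Steady-state rate R = (F_in − F_out)/L = (122.546 − 55.7498) / 151000 m = 4.424e-04 mm/s.
R = 4.424e-04 × 3600 × 24 = 38.2 mm/day.

R ≈ 38.2 mm/day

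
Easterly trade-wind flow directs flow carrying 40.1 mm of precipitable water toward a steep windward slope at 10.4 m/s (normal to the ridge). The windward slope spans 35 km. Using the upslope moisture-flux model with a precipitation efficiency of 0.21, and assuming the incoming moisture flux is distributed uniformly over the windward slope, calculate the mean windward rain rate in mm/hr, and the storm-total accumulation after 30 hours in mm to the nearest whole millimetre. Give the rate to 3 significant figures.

R ≈ 9.01 mm/hr; total ≈ 270 mm

Incoming column moisture flux per unit ridge length: F = V × PW = 10.4 × 40.1 = 417.04 mm·m/s.
Spread over the 35 km slope with efficiency ε = 0.21: R = ε·F/W = 0.21 × 417.04 / 35000 m = 2.502e-03 mm/s.
R = 2.502e-03 × 3600 = 9.01 mm/hr.
Over 30 h: total = 9.01 × 30 = 270.3 ≈ 270 mm.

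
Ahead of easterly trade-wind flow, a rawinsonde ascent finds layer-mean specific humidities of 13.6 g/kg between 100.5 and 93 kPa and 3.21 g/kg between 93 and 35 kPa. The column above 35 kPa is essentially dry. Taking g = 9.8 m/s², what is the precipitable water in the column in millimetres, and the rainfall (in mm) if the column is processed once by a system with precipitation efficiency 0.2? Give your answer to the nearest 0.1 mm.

Precipitable water is the column-integrated vapour mass per unit area: PW = (1/g) Σ q̄ Δp, with q in kg/kg and Δp in Pa (1 kg/m² of water = 1 mm).
Layer 100.5–93 kPa: Δp = 75 hPa = 7500 Pa, q̄ = 0.0136 kg/kg → 0.0136 × 7500 / 9.8 = 10.41 mm
Layer 93–35 kPa: Δp = 580 hPa = 58000 Pa, q̄ = 0.00321 kg/kg → 0.00321 × 58000 / 9.8 = 19.00 mm
PW = 10.41 + 19.00 = 29.41 ≈ 29.4 mm.
Rainfall = ε × PW = 0.2 × 29.4 = 5.9 mm.

PW ≈ 29.4 mm; rainfall ≈ 5.9 mm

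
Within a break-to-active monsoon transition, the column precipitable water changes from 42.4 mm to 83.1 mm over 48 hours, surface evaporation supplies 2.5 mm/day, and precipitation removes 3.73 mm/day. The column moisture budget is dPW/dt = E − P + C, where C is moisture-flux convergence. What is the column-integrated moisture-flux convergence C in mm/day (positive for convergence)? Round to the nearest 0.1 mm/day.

dPW/dt = (83.1 − 42.4) mm / (48/24 day) = +20.350 mm/day.
C = dPW/dt − E + P = (+20.350) − 2.5 + 3.73 = 21.6 mm/day.

C ≈ 21.6 mm/day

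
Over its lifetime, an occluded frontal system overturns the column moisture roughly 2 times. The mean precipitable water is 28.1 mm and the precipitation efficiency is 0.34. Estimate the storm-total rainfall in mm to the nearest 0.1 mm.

rainfall ≈ 19.1 mm

Each cycle deposits ε × PW = 0.34 × 28.1 = 9.554 mm.
Over 2 cycles: 2 × 9.554 = 19.1 mm.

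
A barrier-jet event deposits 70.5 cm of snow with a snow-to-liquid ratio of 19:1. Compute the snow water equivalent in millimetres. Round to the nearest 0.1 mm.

SWE ≈ 37.1 mm

SWE = snow depth / ratio = 70.5 cm / 19 = 3.711 cm = 37.1 mm.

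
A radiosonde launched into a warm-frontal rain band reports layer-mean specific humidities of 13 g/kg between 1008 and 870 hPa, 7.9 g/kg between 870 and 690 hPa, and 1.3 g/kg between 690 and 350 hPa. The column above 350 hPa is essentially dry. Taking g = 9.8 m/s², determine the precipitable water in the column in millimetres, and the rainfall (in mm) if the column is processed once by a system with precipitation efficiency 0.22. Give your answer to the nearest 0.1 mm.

PW ≈ 37.3 mm; rainfall ≈ 8.2 mm

Precipitable water is the column-integrated vapour mass per unit area: PW = (1/g) Σ q̄ Δp, with q in kg/kg and Δp in Pa (1 kg/m² of water = 1 mm).
Layer 1008–870 hPa: Δp = 138 hPa = 13800 Pa, q̄ = 0.013 kg/kg → 0.013 × 13800 / 9.8 = 18.31 mm
Layer 870–690 hPa: Δp = 180 hPa = 18000 Pa, q̄ = 0.0079 kg/kg → 0.0079 × 18000 / 9.8 = 14.51 mm
Layer 690–350 hPa: Δp = 340 hPa = 34000 Pa, q̄ = 0.0013 kg/kg → 0.0013 × 34000 / 9.8 = 4.51 mm
PW = 18.31 + 14.51 + 4.51 = 37.33 ≈ 37.3 mm.
Rainfall = ε × PW = 0.22 × 37.3 = 8.2 mm.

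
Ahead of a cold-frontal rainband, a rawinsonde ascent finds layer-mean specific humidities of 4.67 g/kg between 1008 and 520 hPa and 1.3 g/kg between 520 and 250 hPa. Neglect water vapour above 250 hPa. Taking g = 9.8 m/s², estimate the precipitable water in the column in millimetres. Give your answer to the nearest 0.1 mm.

Precipitable water is the column-integrated vapour mass per unit area: PW = (1/g) Σ q̄ Δp, with q in kg/kg and Δp in Pa (1 kg/m² of water = 1 mm).
Layer 1008–520 hPa: Δp = 488 hPa = 48800 Pa, q̄ = 0.00467 kg/kg → 0.00467 × 48800 / 9.8 = 23.25 mm
Layer 520–250 hPa: Δp = 270 hPa = 27000 Pa, q̄ = 0.0013 kg/kg → 0.0013 × 27000 / 9.8 = 3.58 mm
PW = 23.25 + 3.58 = 26.83 ≈ 26.8 mm.

PW ≈ 26.8 mm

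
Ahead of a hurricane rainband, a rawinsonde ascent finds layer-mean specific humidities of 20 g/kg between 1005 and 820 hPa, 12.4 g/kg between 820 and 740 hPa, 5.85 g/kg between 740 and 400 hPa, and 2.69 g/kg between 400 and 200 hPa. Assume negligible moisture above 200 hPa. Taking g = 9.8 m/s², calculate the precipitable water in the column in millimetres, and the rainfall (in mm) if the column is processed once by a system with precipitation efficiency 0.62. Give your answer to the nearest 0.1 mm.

PW ≈ 73.7 mm; rainfall ≈ 45.7 mm

Precipitable water is the column-integrated vapour mass per unit area: PW = (1/g) Σ q̄ Δp, with q in kg/kg and Δp in Pa (1 kg/m² of water = 1 mm).
Layer 1005–820 hPa: Δp = 185 hPa = 18500 Pa, q̄ = 0.02 kg/kg → 0.02 × 18500 / 9.8 = 37.76 mm
Layer 820–740 hPa: Δp = 80 hPa = 8000 Pa, q̄ = 0.0124 kg/kg → 0.0124 × 8000 / 9.8 = 10.12 mm
Layer 740–400 hPa: Δp = 340 hPa = 34000 Pa, q̄ = 0.00585 kg/kg → 0.00585 × 34000 / 9.8 = 20.30 mm
Layer 400–200 hPa: Δp = 200 hPa = 20000 Pa, q̄ = 0.00269 kg/kg → 0.00269 × 20000 / 9.8 = 5.49 mm
PW = 37.76 + 10.12 + 20.30 + 5.49 = 73.67 ≈ 73.7 mm.
Rainfall = ε × PW = 0.62 × 73.7 = 45.7 mm.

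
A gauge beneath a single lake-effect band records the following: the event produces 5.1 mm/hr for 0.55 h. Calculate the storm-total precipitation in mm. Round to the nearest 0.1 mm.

Total = Σ Rᵢ Δtᵢ = 5.1 × 0.55
      = 2.805 = 2.8 mm.

total ≈ 2.8 mm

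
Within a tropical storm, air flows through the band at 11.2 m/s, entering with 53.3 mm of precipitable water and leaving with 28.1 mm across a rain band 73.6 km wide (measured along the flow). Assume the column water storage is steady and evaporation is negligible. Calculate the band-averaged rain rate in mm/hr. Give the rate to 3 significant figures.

Column moisture flux per unit crosswind length is F = V × PW.
Inflow: F_in = 11.2 × 53.3 = 596.96 mm·m/s
Outflow: F_out = 11.2 × 28.1 = 314.72 mm·m/s
Steady-state rate R = (F_in − F_out)/L = (596.96 − 314.72) / 73600 m = 3.835e-03 mm/s.
R = 3.835e-03 × 3600 = 13.8 mm/hr.

R ≈ 13.8 mm/hr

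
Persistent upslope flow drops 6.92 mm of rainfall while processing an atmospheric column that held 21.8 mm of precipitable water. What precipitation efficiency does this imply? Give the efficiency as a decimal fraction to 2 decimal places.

ε ≈ 0.32

ε = rainfall / PW = 6.92 / 21.8 = 0.32.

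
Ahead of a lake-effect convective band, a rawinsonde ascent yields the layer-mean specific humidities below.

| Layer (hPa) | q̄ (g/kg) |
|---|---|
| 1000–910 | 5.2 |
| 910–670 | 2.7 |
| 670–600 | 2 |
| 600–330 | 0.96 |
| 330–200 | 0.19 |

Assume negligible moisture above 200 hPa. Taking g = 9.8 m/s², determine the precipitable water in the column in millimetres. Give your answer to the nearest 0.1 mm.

PW ≈ 15.7 mm

Precipitable water is the column-integrated vapour mass per unit area: PW = (1/g) Σ q̄ Δp, with q in kg/kg and Δp in Pa (1 kg/m² of water = 1 mm).
Layer 1000–910 hPa: Δp = 90 hPa = 9000 Pa, q̄ = 0.0052 kg/kg → 0.0052 × 9000 / 9.8 = 4.78 mm
Layer 910–670 hPa: Δp = 240 hPa = 24000 Pa, q̄ = 0.0027 kg/kg → 0.0027 × 24000 / 9.8 = 6.61 mm
Layer 670–600 hPa: Δp = 70 hPa = 7000 Pa, q̄ = 0.002 kg/kg → 0.002 × 7000 / 9.8 = 1.43 mm
Layer 600–330 hPa: Δp = 270 hPa = 27000 Pa, q̄ = 0.00096 kg/kg → 0.00096 × 27000 / 9.8 = 2.64 mm
Layer 330–200 hPa: Δp = 130 hPa = 13000 Pa, q̄ = 0.00019 kg/kg → 0.00019 × 13000 / 9.8 = 0.25 mm
PW = 4.78 + 6.61 + 1.43 + 2.64 + 0.25 = 15.71 ≈ 15.7 mm.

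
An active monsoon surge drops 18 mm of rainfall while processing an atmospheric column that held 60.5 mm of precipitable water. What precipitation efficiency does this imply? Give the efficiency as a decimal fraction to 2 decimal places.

ε ≈ 0.30

ε = rainfall / PW = 18 / 60.5 = 0.30.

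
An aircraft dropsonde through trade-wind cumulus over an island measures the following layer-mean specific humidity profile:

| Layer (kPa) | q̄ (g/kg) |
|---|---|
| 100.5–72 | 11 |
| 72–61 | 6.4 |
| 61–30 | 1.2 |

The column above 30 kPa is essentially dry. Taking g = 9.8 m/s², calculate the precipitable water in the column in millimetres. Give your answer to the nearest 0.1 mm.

PW ≈ 43.0 mm

Precipitable water is the column-integrated vapour mass per unit area: PW = (1/g) Σ q̄ Δp, with q in kg/kg and Δp in Pa (1 kg/m² of water = 1 mm).
Layer 100.5–72 kPa: Δp = 285 hPa = 28500 Pa, q̄ = 0.011 kg/kg → 0.011 × 28500 / 9.8 = 31.99 mm
Layer 72–61 kPa: Δp = 110 hPa = 11000 Pa, q̄ = 0.0064 kg/kg → 0.0064 × 11000 / 9.8 = 7.18 mm
Layer 61–30 kPa: Δp = 310 hPa = 31000 Pa, q̄ = 0.0012 kg/kg → 0.0012 × 31000 / 9.8 = 3.80 mm
PW = 31.99 + 7.18 + 3.80 = 42.97 ≈ 43.0 mm.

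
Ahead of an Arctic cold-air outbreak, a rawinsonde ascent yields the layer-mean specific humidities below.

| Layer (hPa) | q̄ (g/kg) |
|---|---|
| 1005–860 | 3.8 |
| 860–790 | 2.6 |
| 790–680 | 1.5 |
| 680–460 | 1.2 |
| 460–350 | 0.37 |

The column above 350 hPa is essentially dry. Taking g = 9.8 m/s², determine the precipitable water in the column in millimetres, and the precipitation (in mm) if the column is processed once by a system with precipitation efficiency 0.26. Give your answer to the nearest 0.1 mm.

Precipitable water is the column-integrated vapour mass per unit area: PW = (1/g) Σ q̄ Δp, with q in kg/kg and Δp in Pa (1 kg/m² of water = 1 mm).
Layer 1005–860 hPa: Δp = 145 hPa = 14500 Pa, q̄ = 0.0038 kg/kg → 0.0038 × 14500 / 9.8 = 5.62 mm
Layer 860–790 hPa: Δp = 70 hPa = 7000 Pa, q̄ = 0.0026 kg/kg → 0.0026 × 7000 / 9.8 = 1.86 mm
Layer 790–680 hPa: Δp = 110 hPa = 11000 Pa, q̄ = 0.0015 kg/kg → 0.0015 × 11000 / 9.8 = 1.68 mm
Layer 680–460 hPa: Δp = 220 hPa = 22000 Pa, q̄ = 0.0012 kg/kg → 0.0012 × 22000 / 9.8 = 2.69 mm
Layer 460–350 hPa: Δp = 110 hPa = 11000 Pa, q̄ = 0.00037 kg/kg → 0.00037 × 11000 / 9.8 = 0.42 mm
PW = 5.62 + 1.86 + 1.68 + 2.69 + 0.42 = 12.27 ≈ 12.3 mm.
Precipitation = ε × PW = 0.26 × 12.3 = 3.2 mm.

PW ≈ 12.3 mm; precipitation ≈ 3.2 mm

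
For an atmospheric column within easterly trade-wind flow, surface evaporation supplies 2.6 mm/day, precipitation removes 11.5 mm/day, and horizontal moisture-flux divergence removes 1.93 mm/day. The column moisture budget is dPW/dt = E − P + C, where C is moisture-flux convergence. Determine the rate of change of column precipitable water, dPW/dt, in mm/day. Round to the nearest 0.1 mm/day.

dPW/dt = E − P + C = 2.6 − 11.5 + (-1.93) = -10.8 mm/day.

dPW/dt ≈ -10.8 mm/day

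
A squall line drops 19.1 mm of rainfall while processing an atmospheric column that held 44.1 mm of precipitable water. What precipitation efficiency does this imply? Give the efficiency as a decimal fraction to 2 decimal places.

ε ≈ 0.43

ε = rainfall / PW = 19.1 / 44.1 = 0.43.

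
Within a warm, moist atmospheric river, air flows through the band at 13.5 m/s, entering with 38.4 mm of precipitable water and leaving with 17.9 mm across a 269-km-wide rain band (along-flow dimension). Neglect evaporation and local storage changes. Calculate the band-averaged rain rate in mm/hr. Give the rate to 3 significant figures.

Column moisture flux per unit crosswind length is F = V × PW.
Inflow: F_in = 13.5 × 38.4 = 518.4 mm·m/s
Outflow: F_out = 13.5 × 17.9 = 241.65 mm·m/s
Steady-state rate R = (F_in − F_out)/L = (518.4 − 241.65) / 269000 m = 1.029e-03 mm/s.
R = 1.029e-03 × 3600 = 3.70 mm/hr.

R ≈ 3.70 mm/hr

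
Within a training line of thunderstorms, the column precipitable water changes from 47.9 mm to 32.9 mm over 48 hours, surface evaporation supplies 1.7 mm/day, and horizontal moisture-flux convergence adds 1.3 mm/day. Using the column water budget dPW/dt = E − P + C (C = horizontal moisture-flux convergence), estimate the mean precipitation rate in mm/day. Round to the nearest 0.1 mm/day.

P ≈ 10.5 mm/day

dPW/dt = (32.9 − 47.9) mm / (48/24 day) = -7.500 mm/day.
P = E + C − dPW/dt = 1.7 + (1.3) − (-7.500) = 10.5 mm/day.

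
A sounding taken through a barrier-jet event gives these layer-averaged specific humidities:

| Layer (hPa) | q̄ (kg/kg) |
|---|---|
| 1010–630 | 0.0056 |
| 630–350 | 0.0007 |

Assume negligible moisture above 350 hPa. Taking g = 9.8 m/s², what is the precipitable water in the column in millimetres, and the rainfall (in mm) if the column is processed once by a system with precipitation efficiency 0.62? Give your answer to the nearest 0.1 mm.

PW ≈ 23.7 mm; rainfall ≈ 14.7 mm

Precipitable water is the column-integrated vapour mass per unit area: PW = (1/g) Σ q̄ Δp, with q in kg/kg and Δp in Pa (1 kg/m² of water = 1 mm).
Layer 1010–630 hPa: Δp = 380 hPa = 38000 Pa, q̄ = 0.0056 kg/kg → 0.0056 × 38000 / 9.8 = 21.71 mm
Layer 630–350 hPa: Δp = 280 hPa = 28000 Pa, q̄ = 0.0007 kg/kg → 0.0007 × 28000 / 9.8 = 2.00 mm
PW = 21.71 + 2.00 = 23.71 ≈ 23.7 mm.
Rainfall = ε × PW = 0.62 × 23.7 = 14.7 mm.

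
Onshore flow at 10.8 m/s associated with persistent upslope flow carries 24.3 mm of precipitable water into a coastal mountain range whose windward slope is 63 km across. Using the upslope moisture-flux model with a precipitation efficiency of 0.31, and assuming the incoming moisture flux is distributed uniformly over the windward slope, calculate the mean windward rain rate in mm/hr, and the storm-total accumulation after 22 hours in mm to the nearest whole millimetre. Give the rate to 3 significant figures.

R ≈ 4.65 mm/hr; total ≈ 102 mm

Incoming column moisture flux per unit ridge length: F = V × PW = 10.8 × 24.3 = 262.44 mm·m/s.
Spread over the 63 km slope with efficiency ε = 0.31: R = ε·F/W = 0.31 × 262.44 / 63000 m = 1.291e-03 mm/s.
R = 1.291e-03 × 3600 = 4.65 mm/hr.
Over 22 h: total = 4.65 × 22 = 102.3 ≈ 102 mm.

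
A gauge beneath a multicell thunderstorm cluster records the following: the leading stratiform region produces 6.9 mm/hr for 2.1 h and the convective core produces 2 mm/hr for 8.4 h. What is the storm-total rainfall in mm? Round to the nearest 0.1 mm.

total ≈ 31.3 mm

Total = Σ Rᵢ Δtᵢ = 6.9 × 2.1 + 2 × 8.4
      = 14.49 + 16.8 = 31.3 mm.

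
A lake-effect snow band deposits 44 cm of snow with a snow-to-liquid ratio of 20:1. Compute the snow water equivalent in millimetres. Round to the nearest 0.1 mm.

SWE = snow depth / ratio = 44 cm / 20 = 2.200 cm = 22.0 mm.

SWE ≈ 22.0 mm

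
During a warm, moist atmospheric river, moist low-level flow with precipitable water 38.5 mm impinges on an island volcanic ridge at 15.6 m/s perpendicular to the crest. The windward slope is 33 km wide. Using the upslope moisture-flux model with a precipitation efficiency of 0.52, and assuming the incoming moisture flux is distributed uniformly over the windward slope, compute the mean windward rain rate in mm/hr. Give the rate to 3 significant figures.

R ≈ 34.1 mm/hr

Incoming column moisture flux per unit ridge length: F = V × PW = 15.6 × 38.5 = 600.6 mm·m/s.
Spread over the 33 km slope with efficiency ε = 0.52: R = ε·F/W = 0.52 × 600.6 / 33000 m = 9.464e-03 mm/s.
R = 9.464e-03 × 3600 = 34.1 mm/hr.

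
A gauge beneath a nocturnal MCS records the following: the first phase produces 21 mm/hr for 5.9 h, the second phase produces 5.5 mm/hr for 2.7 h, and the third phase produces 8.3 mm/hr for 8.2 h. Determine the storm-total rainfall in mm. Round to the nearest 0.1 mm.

total ≈ 206.8 mm

Total = Σ Rᵢ Δtᵢ = 21 × 5.9 + 5.5 × 2.7 + 8.3 × 8.2
      = 123.9 + 14.85 + 68.06 = 206.8 mm.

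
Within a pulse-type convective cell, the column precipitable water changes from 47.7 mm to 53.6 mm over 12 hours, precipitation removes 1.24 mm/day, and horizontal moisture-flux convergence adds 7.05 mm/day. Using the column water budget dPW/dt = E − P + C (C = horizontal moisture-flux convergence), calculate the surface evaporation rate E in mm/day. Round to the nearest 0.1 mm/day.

E ≈ 6.0 mm/day

dPW/dt = (53.6 − 47.7) mm / (12/24 day) = +11.800 mm/day.
E = dPW/dt + P − C = (+11.800) + 1.24 − (7.05) = 6.0 mm/day.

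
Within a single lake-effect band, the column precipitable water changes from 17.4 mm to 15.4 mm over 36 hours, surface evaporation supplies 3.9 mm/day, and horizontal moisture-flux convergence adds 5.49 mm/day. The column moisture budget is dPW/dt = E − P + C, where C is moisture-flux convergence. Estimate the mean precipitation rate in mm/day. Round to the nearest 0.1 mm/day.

P ≈ 10.7 mm/day

dPW/dt = (15.4 − 17.4) mm / (36/24 day) = -1.333 mm/day.
P = E + C − dPW/dt = 3.9 + (5.49) − (-1.333) = 10.7 mm/day.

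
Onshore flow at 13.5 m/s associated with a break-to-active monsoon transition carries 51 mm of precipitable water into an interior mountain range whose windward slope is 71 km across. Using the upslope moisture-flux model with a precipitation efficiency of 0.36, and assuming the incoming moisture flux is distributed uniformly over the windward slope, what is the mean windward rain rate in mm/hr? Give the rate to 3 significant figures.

Incoming column moisture flux per unit ridge length: F = V × PW = 13.5 × 51 = 688.5 mm·m/s.
Spread over the 71 km slope with efficiency ε = 0.36: R = ε·F/W = 0.36 × 688.5 / 71000 m = 3.491e-03 mm/s.
R = 3.491e-03 × 3600 = 12.6 mm/hr.

R ≈ 12.6 mm/hr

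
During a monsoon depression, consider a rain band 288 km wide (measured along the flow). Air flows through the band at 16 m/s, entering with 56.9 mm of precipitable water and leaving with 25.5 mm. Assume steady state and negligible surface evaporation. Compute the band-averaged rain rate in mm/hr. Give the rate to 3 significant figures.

R ≈ 6.28 mm/hr

Column moisture flux per unit crosswind length is F = V × PW.
Inflow: F_in = 16 × 56.9 = 910.4 mm·m/s
Outflow: F_out = 16 × 25.5 = 408 mm·m/s
Steady-state rate R = (F_in − F_out)/L = (910.4 − 408) / 288000 m = 1.744e-03 mm/s.
R = 1.744e-03 × 3600 = 6.28 mm/hr.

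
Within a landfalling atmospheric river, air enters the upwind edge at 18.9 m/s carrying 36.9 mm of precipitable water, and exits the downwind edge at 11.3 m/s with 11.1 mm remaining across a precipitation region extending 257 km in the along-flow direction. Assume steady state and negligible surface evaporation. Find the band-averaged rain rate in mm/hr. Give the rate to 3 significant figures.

R ≈ 8.01 mm/hr

Column moisture flux per unit crosswind length is F = V × PW.
Inflow: F_in = 18.9 × 36.9 = 697.41 mm·m/s
Outflow: F_out = 11.3 × 11.1 = 125.43 mm·m/s
Steady-state rate R = (F_in − F_out)/L = (697.41 − 125.43) / 257000 m = 2.226e-03 mm/s.
R = 2.226e-03 × 3600 = 8.01 mm/hr.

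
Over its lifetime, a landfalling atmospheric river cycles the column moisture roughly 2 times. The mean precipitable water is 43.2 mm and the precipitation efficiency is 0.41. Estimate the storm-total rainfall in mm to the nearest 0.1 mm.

rainfall ≈ 35.4 mm

Each cycle deposits ε × PW = 0.41 × 43.2 = 17.712 mm.
Over 2 cycles: 2 × 17.712 = 35.4 mm.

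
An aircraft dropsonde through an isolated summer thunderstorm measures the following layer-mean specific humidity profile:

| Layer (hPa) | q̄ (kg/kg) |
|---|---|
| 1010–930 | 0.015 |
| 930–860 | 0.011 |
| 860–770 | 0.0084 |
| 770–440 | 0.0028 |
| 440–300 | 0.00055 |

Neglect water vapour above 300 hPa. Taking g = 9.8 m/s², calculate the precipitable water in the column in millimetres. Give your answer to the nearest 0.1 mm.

PW ≈ 38.0 mm

Precipitable water is the column-integrated vapour mass per unit area: PW = (1/g) Σ q̄ Δp, with q in kg/kg and Δp in Pa (1 kg/m² of water = 1 mm).
Layer 1010–930 hPa: Δp = 80 hPa = 8000 Pa, q̄ = 0.015 kg/kg → 0.015 × 8000 / 9.8 = 12.24 mm
Layer 930–860 hPa: Δp = 70 hPa = 7000 Pa, q̄ = 0.011 kg/kg → 0.011 × 7000 / 9.8 = 7.86 mm
Layer 860–770 hPa: Δp = 90 hPa = 9000 Pa, q̄ = 0.0084 kg/kg → 0.0084 × 9000 / 9.8 = 7.71 mm
Layer 770–440 hPa: Δp = 330 hPa = 33000 Pa, q̄ = 0.0028 kg/kg → 0.0028 × 33000 / 9.8 = 9.43 mm
Layer 440–300 hPa: Δp = 140 hPa = 14000 Pa, q̄ = 0.00055 kg/kg → 0.00055 × 14000 / 9.8 = 0.79 mm
PW = 12.24 + 7.86 + 7.71 + 9.43 + 0.79 = 38.03 ≈ 38.0 mm.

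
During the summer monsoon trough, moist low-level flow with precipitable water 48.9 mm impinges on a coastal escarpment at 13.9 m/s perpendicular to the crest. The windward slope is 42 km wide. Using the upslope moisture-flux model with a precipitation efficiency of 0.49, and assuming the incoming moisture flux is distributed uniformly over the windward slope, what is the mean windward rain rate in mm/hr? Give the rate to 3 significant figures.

Incoming column moisture flux per unit ridge length: F = V × PW = 13.9 × 48.9 = 679.71 mm·m/s.
Spread over the 42 km slope with efficiency ε = 0.49: R = ε·F/W = 0.49 × 679.71 / 42000 m = 7.930e-03 mm/s.
R = 7.930e-03 × 3600 = 28.5 mm/hr.

R ≈ 28.5 mm/hr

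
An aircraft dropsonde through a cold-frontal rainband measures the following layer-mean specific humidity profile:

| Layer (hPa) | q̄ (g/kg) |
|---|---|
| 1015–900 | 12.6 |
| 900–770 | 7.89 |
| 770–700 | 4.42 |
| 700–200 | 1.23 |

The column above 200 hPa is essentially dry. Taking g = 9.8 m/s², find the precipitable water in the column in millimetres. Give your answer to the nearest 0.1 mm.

PW ≈ 34.7 mm

Precipitable water is the column-integrated vapour mass per unit area: PW = (1/g) Σ q̄ Δp, with q in kg/kg and Δp in Pa (1 kg/m² of water = 1 mm).
Layer 1015–900 hPa: Δp = 115 hPa = 11500 Pa, q̄ = 0.0126 kg/kg → 0.0126 × 11500 / 9.8 = 14.79 mm
Layer 900–770 hPa: Δp = 130 hPa = 13000 Pa, q̄ = 0.00789 kg/kg → 0.00789 × 13000 / 9.8 = 10.47 mm
Layer 770–700 hPa: Δp = 70 hPa = 7000 Pa, q̄ = 0.00442 kg/kg → 0.00442 × 7000 / 9.8 = 3.16 mm
Layer 700–200 hPa: Δp = 500 hPa = 50000 Pa, q̄ = 0.00123 kg/kg → 0.00123 × 50000 / 9.8 = 6.28 mm
PW = 14.79 + 10.47 + 3.16 + 6.28 = 34.70 ≈ 34.7 mm.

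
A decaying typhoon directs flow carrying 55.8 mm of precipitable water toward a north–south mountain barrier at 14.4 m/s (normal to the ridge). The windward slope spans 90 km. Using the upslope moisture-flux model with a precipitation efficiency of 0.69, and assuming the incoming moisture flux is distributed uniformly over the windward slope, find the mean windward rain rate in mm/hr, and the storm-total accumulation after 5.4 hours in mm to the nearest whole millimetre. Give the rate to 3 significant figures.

Incoming column moisture flux per unit ridge length: F = V × PW = 14.4 × 55.8 = 803.52 mm·m/s.
Spread over the 90 km slope with efficiency ε = 0.69: R = ε·F/W = 0.69 × 803.52 / 90000 m = 6.160e-03 mm/s.
R = 6.160e-03 × 3600 = 22.2 mm/hr.
Over 5.4 h: total = 22.2 × 5.4 = 119.88 ≈ 120 mm.

R ≈ 22.2 mm/hr; total ≈ 120 mm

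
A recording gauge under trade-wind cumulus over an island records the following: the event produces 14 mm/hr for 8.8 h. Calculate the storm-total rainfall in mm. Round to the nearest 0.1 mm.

total ≈ 123.2 mm

Total = Σ Rᵢ Δtᵢ = 14 × 8.8
      = 123.2 = 123.2 mm.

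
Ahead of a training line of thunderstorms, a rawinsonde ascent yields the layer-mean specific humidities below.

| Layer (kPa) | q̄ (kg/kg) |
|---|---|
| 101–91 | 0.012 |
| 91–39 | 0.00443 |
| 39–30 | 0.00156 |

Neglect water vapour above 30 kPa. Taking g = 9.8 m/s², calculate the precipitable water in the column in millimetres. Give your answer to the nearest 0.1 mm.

Precipitable water is the column-integrated vapour mass per unit area: PW = (1/g) Σ q̄ Δp, with q in kg/kg and Δp in Pa (1 kg/m² of water = 1 mm).
Layer 101–91 kPa: Δp = 100 hPa = 10000 Pa, q̄ = 0.012 kg/kg → 0.012 × 10000 / 9.8 = 12.24 mm
Layer 91–39 kPa: Δp = 520 hPa = 52000 Pa, q̄ = 0.00443 kg/kg → 0.00443 × 52000 / 9.8 = 23.51 mm
Layer 39–30 kPa: Δp = 90 hPa = 9000 Pa, q̄ = 0.00156 kg/kg → 0.00156 × 9000 / 9.8 = 1.43 mm
PW = 12.24 + 23.51 + 1.43 = 37.18 ≈ 37.2 mm.

PW ≈ 37.2 mm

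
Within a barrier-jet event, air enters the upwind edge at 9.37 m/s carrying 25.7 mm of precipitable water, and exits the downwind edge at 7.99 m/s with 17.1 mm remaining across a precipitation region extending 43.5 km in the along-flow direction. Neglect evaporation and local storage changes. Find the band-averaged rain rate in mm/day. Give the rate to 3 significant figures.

R ≈ 207 mm/day

Column moisture flux per unit crosswind length is F = V × PW.
Inflow: F_in = 9.37 × 25.7 = 240.809 mm·m/s
Outflow: F_out = 7.99 × 17.1 = 136.629 mm·m/s
Steady-state rate R = (F_in − F_out)/L = (240.809 − 136.629) / 43500 m = 2.395e-03 mm/s.
R = 2.395e-03 × 3600 × 24 = 207 mm/day.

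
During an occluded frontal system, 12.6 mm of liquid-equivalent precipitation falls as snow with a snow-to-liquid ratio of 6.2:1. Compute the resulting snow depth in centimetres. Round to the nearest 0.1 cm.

snow depth ≈ 7.8 cm

Snow depth = liquid × ratio = 12.6 mm × 6.2 = 78.12 mm = 7.8 cm.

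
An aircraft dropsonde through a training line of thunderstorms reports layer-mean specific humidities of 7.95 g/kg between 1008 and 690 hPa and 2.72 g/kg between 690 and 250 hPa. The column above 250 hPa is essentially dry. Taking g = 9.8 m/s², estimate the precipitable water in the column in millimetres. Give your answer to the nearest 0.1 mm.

Precipitable water is the column-integrated vapour mass per unit area: PW = (1/g) Σ q̄ Δp, with q in kg/kg and Δp in Pa (1 kg/m² of water = 1 mm).
Layer 1008–690 hPa: Δp = 318 hPa = 31800 Pa, q̄ = 0.00795 kg/kg → 0.00795 × 31800 / 9.8 = 25.80 mm
Layer 690–250 hPa: Δp = 440 hPa = 44000 Pa, q̄ = 0.00272 kg/kg → 0.00272 × 44000 / 9.8 = 12.21 mm
PW = 25.80 + 12.21 = 38.01 ≈ 38.0 mm.

PW ≈ 38.0 mm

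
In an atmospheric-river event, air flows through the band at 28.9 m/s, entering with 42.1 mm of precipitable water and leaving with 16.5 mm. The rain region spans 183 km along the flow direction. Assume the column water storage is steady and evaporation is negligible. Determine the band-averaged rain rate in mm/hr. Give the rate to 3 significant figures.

R ≈ 14.6 mm/hr

Column moisture flux per unit crosswind length is F = V × PW.
Inflow: F_in = 28.9 × 42.1 = 1216.69 mm·m/s
Outflow: F_out = 28.9 × 16.5 = 476.85 mm·m/s
Steady-state rate R = (F_in − F_out)/L = (1216.69 − 476.85) / 183000 m = 4.043e-03 mm/s.
R = 4.043e-03 × 3600 = 14.6 mm/hr.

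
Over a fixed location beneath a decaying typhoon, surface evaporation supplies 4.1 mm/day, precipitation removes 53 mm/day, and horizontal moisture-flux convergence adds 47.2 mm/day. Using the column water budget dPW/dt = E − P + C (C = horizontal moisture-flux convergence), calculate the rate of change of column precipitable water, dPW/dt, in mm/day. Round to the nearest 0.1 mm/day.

dPW/dt = E − P + C = 4.1 − 53 + (47.2) = -1.7 mm/day.

dPW/dt ≈ -1.7 mm/day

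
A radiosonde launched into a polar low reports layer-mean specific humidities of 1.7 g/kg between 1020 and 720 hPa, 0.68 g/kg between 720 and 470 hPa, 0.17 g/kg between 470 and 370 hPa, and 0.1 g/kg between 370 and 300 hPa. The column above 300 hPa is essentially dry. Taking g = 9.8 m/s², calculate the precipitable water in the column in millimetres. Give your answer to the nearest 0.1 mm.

Precipitable water is the column-integrated vapour mass per unit area: PW = (1/g) Σ q̄ Δp, with q in kg/kg and Δp in Pa (1 kg/m² of water = 1 mm).
Layer 1020–720 hPa: Δp = 300 hPa = 30000 Pa, q̄ = 0.0017 kg/kg → 0.0017 × 30000 / 9.8 = 5.20 mm
Layer 720–470 hPa: Δp = 250 hPa = 25000 Pa, q̄ = 0.00068 kg/kg → 0.00068 × 25000 / 9.8 = 1.73 mm
Layer 470–370 hPa: Δp = 100 hPa = 10000 Pa, q̄ = 0.00017 kg/kg → 0.00017 × 10000 / 9.8 = 0.17 mm
Layer 370–300 hPa: Δp = 70 hPa = 7000 Pa, q̄ = 0.0001 kg/kg → 0.0001 × 7000 / 9.8 = 0.07 mm
PW = 5.20 + 1.73 + 0.17 + 0.07 = 7.17 ≈ 7.2 mm.

PW ≈ 7.2 mm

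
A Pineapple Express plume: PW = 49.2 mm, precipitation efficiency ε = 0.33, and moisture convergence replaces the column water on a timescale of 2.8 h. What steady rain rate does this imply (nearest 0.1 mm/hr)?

Each overturning extracts ε × PW = 0.33 × 49.2 = 16.236 mm.
Rate = ε·PW / τ = 16.236 / 2.8 h = 5.8 mm/hr.

R ≈ 5.8 mm/hr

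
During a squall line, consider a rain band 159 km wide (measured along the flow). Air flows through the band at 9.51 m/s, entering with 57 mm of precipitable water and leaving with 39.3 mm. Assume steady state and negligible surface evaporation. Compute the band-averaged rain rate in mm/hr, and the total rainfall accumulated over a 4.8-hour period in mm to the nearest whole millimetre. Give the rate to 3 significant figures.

R ≈ 3.81 mm/hr; total ≈ 18 mm

Column moisture flux per unit crosswind length is F = V × PW.
Inflow: F_in = 9.51 × 57 = 542.07 mm·m/s
Outflow: F_out = 9.51 × 39.3 = 373.743 mm·m/s
Steady-state rate R = (F_in − F_out)/L = (542.07 − 373.743) / 159000 m = 1.059e-03 mm/s.
R = 1.059e-03 × 3600 = 3.81 mm/hr.
Over 4.8 h: total = 3.81 × 4.8 = 18.288 ≈ 18 mm.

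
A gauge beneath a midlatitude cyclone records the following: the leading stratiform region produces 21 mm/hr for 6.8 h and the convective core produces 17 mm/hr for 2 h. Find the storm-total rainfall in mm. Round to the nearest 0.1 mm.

total ≈ 176.8 mm

Total = Σ Rᵢ Δtᵢ = 21 × 6.8 + 17 × 2
      = 142.8 + 34 = 176.8 mm.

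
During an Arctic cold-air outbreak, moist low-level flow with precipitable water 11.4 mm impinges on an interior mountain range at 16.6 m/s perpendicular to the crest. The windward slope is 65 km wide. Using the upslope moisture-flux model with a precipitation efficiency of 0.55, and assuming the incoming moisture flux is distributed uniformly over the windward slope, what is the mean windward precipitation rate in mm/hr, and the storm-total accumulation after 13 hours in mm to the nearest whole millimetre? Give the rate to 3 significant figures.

R ≈ 5.76 mm/hr; total ≈ 75 mm

Incoming column moisture flux per unit ridge length: F = V × PW = 16.6 × 11.4 = 189.24 mm·m/s.
Spread over the 65 km slope with efficiency ε = 0.55: R = ε·F/W = 0.55 × 189.24 / 65000 m = 1.601e-03 mm/s.
R = 1.601e-03 × 3600 = 5.76 mm/hr.
Over 13 h: total = 5.76 × 13 = 74.88 ≈ 75 mm.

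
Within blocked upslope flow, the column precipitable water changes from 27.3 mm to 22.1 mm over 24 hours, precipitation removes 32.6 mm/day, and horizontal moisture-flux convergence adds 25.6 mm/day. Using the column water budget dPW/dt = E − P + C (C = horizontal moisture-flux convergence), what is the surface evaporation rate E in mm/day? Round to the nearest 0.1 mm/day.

E ≈ 1.8 mm/day

dPW/dt = (22.1 − 27.3) mm / (24/24 day) = -5.200 mm/day.
E = dPW/dt + P − C = (-5.200) + 32.6 − (25.6) = 1.8 mm/day.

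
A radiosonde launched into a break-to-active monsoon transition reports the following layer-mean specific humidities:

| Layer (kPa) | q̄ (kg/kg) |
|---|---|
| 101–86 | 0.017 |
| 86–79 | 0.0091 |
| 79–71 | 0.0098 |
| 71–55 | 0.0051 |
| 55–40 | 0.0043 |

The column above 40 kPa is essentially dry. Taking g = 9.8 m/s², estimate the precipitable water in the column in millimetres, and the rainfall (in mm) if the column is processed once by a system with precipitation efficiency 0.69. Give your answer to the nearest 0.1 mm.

PW ≈ 55.4 mm; rainfall ≈ 38.2 mm

Precipitable water is the column-integrated vapour mass per unit area: PW = (1/g) Σ q̄ Δp, with q in kg/kg and Δp in Pa (1 kg/m² of water = 1 mm).
Layer 101–86 kPa: Δp = 150 hPa = 15000 Pa, q̄ = 0.017 kg/kg → 0.017 × 15000 / 9.8 = 26.02 mm
Layer 86–79 kPa: Δp = 70 hPa = 7000 Pa, q̄ = 0.0091 kg/kg → 0.0091 × 7000 / 9.8 = 6.50 mm
Layer 79–71 kPa: Δp = 80 hPa = 8000 Pa, q̄ = 0.0098 kg/kg → 0.0098 × 8000 / 9.8 = 8.00 mm
Layer 71–55 kPa: Δp = 160 hPa = 16000 Pa, q̄ = 0.0051 kg/kg → 0.0051 × 16000 / 9.8 = 8.33 mm
Layer 55–40 kPa: Δp = 150 hPa = 15000 Pa, q̄ = 0.0043 kg/kg → 0.0043 × 15000 / 9.8 = 6.58 mm
PW = 26.02 + 6.50 + 8.00 + 8.33 + 6.58 = 55.43 ≈ 55.4 mm.
Rainfall = ε × PW = 0.69 × 55.4 = 38.2 mm.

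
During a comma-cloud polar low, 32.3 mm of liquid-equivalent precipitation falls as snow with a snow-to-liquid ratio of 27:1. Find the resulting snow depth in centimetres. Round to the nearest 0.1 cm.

snow depth ≈ 87.2 cm

Snow depth = liquid × ratio = 32.3 mm × 27 = 872.1 mm = 87.2 cm.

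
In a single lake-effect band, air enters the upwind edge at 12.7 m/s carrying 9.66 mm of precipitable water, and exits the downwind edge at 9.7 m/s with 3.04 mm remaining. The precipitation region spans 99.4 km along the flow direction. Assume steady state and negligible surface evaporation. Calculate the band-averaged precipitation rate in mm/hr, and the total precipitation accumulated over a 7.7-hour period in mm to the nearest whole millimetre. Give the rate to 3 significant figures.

R ≈ 3.38 mm/hr; total ≈ 26 mm

Column moisture flux per unit crosswind length is F = V × PW.
Inflow: F_in = 12.7 × 9.66 = 122.682 mm·m/s
Outflow: F_out = 9.7 × 3.04 = 29.488 mm·m/s
Steady-state rate R = (F_in − F_out)/L = (122.682 − 29.488) / 99400 m = 9.376e-04 mm/s.
R = 9.376e-04 × 3600 = 3.38 mm/hr.
Over 7.7 h: total = 3.38 × 7.7 = 26.026 ≈ 26 mm.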